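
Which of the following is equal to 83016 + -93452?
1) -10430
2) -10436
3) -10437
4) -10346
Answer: 2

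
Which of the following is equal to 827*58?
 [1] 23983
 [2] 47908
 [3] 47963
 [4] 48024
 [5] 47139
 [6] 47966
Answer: 6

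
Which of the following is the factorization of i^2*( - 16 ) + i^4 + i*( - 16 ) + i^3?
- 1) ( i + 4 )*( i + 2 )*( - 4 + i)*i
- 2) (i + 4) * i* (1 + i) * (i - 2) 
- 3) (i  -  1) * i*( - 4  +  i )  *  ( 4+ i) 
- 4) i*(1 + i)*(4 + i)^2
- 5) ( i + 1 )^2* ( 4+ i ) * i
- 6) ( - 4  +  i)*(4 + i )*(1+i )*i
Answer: 6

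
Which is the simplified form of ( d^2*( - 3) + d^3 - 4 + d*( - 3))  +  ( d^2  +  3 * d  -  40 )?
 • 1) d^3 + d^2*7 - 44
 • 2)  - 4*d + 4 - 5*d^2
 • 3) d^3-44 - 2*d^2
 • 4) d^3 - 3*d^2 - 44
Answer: 3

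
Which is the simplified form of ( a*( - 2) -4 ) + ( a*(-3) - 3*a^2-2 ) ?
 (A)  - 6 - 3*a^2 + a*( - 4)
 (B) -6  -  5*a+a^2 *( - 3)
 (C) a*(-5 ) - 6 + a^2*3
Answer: B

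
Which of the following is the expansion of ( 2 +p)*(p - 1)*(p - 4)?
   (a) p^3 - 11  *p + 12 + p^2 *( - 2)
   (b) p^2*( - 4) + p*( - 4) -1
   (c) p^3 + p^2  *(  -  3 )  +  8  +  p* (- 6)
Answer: c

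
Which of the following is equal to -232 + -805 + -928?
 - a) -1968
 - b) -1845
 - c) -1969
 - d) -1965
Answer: d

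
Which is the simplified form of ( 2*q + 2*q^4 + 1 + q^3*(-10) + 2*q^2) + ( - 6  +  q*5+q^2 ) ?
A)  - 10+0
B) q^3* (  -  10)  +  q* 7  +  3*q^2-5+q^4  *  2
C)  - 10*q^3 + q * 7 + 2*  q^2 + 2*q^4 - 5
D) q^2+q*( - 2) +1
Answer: B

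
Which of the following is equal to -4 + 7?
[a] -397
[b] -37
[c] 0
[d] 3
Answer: d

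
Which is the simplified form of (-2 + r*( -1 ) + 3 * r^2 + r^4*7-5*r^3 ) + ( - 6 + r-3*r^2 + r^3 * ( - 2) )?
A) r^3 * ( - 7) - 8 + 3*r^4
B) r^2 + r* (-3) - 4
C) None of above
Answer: C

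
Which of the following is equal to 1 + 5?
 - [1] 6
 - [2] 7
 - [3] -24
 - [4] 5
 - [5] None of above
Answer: 1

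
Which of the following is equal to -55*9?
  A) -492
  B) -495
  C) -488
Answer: B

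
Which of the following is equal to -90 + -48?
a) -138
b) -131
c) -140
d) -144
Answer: a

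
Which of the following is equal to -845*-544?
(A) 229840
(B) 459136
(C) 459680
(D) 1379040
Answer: C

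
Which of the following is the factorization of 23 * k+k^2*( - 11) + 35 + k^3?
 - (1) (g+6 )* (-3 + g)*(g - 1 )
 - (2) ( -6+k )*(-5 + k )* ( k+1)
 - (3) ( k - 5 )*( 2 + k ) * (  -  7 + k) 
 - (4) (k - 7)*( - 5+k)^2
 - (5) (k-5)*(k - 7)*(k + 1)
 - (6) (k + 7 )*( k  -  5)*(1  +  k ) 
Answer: 5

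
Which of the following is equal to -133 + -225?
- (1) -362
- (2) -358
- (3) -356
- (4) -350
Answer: 2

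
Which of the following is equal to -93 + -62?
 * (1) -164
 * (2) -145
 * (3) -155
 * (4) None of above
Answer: 3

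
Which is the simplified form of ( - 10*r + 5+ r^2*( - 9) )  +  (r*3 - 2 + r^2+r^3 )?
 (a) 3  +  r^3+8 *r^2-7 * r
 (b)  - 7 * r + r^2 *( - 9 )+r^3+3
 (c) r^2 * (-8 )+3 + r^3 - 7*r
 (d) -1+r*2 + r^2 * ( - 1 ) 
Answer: c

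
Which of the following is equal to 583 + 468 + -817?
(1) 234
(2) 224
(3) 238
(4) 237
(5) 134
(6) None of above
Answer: 1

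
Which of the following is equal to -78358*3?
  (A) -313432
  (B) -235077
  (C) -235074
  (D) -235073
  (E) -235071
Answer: C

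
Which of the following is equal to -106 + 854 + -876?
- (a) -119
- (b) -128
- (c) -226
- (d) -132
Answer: b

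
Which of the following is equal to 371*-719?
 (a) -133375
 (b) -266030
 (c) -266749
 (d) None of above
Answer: c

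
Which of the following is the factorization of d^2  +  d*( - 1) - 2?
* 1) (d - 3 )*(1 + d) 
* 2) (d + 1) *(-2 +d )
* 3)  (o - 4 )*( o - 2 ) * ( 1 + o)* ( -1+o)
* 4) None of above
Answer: 2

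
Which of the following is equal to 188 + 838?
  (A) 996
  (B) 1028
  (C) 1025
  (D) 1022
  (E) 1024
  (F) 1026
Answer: F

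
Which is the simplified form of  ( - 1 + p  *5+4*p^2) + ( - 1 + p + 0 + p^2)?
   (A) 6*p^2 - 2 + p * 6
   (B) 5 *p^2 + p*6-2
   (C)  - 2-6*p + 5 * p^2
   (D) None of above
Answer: B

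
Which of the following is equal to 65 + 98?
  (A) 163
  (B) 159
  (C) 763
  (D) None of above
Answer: A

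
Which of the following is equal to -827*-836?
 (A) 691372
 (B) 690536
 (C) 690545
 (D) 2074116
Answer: A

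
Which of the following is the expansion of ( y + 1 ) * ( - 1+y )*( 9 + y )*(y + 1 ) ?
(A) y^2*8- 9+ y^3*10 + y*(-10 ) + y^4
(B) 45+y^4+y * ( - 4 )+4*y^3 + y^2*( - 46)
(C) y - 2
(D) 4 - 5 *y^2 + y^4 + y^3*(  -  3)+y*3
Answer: A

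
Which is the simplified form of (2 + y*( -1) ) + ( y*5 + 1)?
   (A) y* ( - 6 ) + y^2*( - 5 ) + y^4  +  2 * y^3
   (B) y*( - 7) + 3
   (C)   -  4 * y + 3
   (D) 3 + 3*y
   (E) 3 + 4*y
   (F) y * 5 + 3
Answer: E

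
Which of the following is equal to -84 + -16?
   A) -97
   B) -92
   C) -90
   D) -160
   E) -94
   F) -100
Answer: F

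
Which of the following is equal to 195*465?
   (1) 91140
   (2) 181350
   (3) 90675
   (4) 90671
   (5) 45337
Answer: 3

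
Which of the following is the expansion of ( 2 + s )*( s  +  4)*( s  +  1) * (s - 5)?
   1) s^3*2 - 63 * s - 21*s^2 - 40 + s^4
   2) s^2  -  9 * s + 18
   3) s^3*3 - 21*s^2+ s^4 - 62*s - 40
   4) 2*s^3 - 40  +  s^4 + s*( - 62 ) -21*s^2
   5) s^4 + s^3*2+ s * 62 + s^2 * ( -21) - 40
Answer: 4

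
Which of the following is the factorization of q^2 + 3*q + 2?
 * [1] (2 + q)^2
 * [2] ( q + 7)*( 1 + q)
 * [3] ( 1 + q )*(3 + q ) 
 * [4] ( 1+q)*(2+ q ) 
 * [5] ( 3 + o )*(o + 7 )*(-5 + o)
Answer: 4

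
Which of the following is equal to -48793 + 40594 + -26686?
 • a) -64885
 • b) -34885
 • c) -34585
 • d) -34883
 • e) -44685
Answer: b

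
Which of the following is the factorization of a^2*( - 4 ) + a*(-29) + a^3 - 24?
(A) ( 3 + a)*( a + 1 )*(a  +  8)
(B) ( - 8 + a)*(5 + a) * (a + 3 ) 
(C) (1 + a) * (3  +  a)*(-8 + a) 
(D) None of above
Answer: C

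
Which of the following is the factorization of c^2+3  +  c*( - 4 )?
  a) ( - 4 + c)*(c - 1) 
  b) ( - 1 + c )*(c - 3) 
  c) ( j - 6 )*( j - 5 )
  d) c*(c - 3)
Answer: b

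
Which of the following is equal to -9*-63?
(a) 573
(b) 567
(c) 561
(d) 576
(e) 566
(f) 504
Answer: b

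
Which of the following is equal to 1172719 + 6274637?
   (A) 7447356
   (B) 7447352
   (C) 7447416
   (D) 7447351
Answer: A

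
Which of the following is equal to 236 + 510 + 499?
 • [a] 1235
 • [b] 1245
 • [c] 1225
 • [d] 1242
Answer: b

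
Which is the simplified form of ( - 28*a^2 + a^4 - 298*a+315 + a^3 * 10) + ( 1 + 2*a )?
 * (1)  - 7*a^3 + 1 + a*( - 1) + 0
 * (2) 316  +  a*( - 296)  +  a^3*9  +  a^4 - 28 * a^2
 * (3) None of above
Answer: 3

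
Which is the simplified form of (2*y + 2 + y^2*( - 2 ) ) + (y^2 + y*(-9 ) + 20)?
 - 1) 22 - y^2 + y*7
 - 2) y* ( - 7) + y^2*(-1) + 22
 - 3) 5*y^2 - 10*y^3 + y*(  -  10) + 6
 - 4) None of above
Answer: 2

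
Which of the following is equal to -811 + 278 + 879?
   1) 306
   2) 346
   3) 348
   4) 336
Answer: 2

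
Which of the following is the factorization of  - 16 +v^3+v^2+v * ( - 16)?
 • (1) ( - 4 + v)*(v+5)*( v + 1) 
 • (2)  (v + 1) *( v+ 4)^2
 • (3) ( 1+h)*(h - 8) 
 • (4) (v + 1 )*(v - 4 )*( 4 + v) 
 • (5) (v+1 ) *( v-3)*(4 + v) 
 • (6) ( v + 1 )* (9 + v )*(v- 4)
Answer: 4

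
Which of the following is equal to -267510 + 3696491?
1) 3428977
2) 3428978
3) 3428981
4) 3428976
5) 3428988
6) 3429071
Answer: 3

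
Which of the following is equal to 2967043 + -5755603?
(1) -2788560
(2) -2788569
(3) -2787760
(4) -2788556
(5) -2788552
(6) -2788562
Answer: 1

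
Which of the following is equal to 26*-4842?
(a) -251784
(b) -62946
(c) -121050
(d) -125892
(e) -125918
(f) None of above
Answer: d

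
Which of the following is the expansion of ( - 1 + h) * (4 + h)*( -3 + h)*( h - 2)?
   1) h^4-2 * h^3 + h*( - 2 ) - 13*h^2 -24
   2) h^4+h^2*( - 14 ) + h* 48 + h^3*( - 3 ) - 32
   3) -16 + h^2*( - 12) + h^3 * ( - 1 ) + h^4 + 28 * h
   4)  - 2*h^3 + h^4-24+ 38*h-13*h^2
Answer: 4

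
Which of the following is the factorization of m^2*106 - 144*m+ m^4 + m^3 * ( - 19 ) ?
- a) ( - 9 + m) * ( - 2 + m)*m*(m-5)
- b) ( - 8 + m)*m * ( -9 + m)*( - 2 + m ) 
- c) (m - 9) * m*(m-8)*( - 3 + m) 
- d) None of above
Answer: b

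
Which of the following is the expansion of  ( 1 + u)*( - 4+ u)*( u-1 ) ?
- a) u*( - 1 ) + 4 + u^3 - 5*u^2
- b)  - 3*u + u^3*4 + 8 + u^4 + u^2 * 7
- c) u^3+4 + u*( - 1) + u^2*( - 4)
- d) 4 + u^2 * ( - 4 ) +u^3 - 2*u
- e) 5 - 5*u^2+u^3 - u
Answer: c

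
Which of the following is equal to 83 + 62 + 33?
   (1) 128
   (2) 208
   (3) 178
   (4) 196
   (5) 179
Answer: 3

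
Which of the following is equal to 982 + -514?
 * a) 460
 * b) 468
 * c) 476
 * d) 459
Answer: b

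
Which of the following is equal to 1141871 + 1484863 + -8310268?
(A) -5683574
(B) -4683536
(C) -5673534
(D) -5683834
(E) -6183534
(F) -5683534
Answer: F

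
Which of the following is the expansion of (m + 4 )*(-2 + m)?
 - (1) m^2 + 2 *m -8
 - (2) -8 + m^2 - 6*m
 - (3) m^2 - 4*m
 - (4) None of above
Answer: 1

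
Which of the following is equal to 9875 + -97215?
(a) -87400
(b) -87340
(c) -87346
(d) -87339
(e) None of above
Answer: b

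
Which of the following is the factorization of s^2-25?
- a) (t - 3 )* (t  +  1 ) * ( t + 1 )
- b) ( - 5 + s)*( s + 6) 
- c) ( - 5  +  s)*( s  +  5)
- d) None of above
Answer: c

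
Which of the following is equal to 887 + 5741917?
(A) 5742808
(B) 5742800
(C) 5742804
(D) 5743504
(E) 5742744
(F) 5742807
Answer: C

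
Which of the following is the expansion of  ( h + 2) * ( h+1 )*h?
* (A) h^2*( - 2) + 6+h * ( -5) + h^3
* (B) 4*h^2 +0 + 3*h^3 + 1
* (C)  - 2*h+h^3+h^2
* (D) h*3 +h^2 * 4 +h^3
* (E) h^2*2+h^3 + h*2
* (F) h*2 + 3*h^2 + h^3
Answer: F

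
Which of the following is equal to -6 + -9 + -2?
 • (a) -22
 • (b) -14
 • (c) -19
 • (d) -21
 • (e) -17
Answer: e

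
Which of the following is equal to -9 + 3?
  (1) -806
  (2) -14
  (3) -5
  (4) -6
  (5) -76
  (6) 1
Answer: 4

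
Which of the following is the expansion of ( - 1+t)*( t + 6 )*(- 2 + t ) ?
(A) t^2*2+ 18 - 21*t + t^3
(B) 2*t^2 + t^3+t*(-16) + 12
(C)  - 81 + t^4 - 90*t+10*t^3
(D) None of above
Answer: D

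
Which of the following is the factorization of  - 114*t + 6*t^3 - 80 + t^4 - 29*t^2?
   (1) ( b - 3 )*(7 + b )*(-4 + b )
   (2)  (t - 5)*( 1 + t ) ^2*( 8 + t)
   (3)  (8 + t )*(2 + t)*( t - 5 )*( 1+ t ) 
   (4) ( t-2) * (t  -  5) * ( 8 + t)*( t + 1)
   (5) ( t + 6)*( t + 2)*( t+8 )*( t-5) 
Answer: 3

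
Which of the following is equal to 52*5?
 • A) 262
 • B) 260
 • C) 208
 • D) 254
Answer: B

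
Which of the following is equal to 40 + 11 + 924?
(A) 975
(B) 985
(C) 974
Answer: A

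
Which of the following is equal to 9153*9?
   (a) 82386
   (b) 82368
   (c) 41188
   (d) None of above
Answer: d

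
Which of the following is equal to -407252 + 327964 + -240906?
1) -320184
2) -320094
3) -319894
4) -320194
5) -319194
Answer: 4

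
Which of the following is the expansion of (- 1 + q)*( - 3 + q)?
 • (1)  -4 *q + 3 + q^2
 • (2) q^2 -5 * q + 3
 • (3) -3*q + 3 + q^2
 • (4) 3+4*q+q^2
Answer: 1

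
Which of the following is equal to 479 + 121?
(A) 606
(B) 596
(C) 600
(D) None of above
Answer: C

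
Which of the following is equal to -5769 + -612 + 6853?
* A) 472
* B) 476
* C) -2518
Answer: A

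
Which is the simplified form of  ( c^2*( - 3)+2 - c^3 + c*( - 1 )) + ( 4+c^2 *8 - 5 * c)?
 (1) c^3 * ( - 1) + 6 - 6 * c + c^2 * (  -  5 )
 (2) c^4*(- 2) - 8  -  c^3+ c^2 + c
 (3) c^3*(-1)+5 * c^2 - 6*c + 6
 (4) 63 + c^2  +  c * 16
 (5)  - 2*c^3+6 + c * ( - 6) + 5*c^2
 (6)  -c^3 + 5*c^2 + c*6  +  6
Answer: 3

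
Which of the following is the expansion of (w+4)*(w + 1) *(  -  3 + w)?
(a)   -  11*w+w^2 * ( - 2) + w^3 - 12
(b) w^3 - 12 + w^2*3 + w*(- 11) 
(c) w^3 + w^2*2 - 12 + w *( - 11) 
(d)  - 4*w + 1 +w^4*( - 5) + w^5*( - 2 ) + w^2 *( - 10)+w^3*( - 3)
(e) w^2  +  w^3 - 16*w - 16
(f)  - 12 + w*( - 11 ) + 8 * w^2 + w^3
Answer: c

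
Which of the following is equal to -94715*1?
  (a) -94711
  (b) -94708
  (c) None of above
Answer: c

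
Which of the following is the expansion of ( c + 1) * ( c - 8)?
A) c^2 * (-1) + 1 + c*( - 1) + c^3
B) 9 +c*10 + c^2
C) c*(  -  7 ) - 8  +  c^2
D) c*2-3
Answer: C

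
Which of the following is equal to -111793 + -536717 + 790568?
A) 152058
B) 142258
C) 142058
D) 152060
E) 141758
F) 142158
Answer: C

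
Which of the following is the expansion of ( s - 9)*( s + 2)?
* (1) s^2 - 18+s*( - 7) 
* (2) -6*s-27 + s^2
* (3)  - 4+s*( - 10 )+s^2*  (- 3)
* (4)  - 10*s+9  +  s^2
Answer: 1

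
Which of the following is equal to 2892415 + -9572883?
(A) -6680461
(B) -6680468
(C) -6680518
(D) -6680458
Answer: B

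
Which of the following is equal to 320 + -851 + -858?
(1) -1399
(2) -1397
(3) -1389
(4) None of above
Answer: 3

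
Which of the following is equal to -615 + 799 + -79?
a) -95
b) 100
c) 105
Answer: c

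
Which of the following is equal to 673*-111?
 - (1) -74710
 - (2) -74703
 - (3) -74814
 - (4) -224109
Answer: 2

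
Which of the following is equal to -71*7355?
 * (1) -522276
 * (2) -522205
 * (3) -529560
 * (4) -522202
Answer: 2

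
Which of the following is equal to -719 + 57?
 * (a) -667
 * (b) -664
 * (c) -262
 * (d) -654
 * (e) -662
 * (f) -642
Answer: e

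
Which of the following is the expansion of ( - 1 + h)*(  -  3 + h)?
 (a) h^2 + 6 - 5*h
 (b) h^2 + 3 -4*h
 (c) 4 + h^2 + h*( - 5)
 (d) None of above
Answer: b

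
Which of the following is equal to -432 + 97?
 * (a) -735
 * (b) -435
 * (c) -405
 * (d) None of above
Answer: d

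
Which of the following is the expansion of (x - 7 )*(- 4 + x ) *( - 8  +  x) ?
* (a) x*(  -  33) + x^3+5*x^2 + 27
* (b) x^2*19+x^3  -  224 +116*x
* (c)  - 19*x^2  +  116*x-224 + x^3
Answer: c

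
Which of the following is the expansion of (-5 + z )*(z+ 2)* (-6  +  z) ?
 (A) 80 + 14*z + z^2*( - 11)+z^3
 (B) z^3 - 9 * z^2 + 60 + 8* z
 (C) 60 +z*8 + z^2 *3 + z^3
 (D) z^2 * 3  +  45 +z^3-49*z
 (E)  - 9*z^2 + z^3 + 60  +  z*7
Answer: B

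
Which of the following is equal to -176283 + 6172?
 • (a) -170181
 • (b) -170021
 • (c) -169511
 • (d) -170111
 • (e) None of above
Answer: d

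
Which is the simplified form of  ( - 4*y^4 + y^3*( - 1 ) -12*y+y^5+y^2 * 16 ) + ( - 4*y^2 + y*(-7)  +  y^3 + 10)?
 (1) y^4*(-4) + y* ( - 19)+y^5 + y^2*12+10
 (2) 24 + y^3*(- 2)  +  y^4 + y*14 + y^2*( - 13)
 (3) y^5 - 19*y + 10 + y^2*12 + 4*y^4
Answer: 1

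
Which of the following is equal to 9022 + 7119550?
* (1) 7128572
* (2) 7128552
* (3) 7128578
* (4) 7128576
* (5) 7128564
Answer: 1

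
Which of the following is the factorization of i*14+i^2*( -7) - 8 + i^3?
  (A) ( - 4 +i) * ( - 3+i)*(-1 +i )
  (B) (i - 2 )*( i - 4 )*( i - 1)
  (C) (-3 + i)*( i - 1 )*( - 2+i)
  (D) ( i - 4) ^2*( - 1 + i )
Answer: B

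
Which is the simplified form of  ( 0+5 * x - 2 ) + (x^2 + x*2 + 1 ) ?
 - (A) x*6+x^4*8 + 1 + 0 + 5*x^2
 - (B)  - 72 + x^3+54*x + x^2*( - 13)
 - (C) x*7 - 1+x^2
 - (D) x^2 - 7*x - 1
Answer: C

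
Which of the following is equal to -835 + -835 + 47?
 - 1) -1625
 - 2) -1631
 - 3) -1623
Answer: 3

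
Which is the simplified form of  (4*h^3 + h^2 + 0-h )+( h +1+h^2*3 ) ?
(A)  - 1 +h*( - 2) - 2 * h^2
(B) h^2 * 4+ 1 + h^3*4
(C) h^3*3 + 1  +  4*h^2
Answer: B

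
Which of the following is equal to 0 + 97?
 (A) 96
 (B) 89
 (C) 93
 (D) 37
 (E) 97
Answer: E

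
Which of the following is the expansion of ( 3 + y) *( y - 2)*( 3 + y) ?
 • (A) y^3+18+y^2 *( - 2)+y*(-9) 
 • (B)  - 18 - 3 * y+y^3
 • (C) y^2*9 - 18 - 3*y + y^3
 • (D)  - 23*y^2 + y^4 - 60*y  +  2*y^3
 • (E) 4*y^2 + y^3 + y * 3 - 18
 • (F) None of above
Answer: F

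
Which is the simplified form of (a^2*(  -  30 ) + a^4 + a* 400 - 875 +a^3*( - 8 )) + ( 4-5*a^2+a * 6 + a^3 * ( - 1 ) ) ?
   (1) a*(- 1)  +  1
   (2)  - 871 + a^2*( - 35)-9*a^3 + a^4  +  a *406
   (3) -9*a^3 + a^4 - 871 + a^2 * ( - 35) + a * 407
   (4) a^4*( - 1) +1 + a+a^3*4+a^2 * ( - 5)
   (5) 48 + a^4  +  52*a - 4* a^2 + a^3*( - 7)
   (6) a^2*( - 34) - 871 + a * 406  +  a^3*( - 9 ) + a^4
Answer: 2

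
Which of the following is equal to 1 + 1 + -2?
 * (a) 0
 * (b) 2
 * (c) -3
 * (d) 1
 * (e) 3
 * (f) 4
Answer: a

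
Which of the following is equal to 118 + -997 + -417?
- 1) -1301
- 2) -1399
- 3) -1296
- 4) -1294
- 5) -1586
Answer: 3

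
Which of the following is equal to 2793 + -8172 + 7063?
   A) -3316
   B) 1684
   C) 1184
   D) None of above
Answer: B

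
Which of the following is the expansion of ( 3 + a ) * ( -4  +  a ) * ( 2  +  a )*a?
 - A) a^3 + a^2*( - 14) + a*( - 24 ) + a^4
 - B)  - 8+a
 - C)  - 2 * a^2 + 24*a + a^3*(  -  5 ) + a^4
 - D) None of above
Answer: A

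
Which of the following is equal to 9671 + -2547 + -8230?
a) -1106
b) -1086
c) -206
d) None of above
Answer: a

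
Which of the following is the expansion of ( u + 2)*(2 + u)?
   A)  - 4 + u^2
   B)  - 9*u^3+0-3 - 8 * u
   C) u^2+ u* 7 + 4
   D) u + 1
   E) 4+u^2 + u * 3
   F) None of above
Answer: F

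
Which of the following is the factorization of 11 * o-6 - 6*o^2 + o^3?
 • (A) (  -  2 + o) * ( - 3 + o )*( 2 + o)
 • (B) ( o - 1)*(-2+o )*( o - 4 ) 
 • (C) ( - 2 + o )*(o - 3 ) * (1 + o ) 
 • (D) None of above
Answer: D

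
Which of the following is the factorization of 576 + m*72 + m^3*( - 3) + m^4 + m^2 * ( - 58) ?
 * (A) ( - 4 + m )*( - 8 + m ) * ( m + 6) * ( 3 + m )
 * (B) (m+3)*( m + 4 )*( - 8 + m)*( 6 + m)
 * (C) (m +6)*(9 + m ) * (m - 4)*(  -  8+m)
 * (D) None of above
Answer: A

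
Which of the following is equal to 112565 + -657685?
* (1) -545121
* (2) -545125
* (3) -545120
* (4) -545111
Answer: 3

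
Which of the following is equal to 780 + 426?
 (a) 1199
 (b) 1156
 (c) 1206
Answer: c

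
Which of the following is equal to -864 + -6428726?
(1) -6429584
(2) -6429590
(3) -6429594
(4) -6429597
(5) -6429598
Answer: 2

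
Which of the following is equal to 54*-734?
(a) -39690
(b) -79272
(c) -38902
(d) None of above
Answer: d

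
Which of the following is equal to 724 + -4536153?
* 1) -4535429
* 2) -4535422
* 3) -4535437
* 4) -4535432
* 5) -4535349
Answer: 1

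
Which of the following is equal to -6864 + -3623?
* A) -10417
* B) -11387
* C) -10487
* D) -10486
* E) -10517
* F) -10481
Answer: C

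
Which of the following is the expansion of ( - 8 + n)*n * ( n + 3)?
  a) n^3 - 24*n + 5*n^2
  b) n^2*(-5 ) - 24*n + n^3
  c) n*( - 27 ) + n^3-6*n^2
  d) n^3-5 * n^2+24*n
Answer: b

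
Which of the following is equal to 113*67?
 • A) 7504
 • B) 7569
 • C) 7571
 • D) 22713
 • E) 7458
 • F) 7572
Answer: C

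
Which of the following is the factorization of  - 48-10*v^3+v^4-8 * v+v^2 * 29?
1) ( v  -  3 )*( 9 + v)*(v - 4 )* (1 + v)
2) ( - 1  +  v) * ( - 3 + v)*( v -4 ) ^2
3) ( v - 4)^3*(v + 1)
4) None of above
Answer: 4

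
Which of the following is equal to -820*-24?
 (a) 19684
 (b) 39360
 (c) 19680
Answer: c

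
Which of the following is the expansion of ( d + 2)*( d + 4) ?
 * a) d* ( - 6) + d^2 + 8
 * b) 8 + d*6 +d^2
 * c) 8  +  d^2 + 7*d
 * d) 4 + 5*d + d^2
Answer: b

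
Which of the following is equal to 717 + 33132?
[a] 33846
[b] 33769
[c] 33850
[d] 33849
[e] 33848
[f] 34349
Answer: d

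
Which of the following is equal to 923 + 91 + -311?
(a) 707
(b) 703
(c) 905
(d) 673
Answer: b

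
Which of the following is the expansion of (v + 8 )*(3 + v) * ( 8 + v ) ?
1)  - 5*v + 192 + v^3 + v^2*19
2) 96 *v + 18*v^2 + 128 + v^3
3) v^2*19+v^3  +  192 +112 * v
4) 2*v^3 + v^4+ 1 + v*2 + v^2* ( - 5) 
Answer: 3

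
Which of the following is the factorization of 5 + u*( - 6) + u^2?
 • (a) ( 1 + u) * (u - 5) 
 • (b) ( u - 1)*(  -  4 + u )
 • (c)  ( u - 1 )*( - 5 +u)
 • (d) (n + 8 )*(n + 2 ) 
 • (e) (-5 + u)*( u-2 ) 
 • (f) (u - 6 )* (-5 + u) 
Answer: c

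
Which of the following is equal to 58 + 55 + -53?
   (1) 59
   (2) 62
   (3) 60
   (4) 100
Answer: 3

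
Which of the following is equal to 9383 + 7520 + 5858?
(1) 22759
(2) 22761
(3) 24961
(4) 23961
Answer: 2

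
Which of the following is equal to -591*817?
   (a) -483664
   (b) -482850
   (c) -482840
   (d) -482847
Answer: d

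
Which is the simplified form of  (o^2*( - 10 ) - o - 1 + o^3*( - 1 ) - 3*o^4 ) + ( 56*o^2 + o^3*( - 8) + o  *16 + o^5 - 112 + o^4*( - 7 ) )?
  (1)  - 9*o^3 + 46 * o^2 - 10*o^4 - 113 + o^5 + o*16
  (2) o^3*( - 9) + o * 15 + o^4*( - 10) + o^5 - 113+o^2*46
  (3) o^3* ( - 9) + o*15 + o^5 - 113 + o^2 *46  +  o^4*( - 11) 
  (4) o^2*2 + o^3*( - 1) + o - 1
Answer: 2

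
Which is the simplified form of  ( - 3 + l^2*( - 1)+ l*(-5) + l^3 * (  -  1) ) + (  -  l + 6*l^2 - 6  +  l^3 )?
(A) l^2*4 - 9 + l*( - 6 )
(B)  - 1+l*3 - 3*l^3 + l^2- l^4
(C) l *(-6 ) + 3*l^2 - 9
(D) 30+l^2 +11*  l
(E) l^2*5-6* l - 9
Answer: E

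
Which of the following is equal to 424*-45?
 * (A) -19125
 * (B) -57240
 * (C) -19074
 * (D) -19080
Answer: D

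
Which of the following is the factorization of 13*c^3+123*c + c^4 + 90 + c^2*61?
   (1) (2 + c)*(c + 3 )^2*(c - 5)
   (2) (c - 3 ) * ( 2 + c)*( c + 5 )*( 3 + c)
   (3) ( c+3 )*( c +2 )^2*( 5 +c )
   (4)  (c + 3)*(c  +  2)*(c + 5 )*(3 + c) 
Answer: 4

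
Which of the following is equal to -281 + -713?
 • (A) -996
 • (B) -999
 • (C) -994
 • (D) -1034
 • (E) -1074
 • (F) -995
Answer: C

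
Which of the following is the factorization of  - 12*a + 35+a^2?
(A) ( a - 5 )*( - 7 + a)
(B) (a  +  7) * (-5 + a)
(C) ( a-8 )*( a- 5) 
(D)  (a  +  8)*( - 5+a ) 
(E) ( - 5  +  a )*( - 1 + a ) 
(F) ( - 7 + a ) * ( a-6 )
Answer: A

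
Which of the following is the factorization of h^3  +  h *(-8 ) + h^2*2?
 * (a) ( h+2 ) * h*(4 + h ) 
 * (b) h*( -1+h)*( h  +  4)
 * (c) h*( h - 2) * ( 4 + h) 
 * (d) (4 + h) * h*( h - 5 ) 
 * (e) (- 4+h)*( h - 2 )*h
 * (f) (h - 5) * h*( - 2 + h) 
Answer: c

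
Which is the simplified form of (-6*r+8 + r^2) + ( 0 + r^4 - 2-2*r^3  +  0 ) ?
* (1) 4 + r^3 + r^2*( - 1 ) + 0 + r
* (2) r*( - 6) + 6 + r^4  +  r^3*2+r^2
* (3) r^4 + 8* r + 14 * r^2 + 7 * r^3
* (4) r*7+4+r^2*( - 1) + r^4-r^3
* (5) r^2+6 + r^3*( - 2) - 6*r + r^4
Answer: 5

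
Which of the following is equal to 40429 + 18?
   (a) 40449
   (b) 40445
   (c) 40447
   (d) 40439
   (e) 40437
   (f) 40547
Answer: c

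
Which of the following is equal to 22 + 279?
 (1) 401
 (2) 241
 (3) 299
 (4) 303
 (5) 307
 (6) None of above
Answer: 6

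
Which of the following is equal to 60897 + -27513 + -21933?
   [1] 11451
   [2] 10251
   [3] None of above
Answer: 1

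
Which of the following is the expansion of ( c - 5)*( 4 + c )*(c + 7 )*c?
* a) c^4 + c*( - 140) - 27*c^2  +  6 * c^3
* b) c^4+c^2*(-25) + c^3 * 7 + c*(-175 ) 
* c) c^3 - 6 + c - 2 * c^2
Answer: a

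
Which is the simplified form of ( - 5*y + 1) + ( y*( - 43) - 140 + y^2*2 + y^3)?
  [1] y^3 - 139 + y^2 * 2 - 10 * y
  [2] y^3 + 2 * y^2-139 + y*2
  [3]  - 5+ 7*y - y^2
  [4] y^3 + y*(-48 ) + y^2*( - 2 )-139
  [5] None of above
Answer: 5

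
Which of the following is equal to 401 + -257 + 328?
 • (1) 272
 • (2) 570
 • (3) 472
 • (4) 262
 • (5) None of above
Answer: 3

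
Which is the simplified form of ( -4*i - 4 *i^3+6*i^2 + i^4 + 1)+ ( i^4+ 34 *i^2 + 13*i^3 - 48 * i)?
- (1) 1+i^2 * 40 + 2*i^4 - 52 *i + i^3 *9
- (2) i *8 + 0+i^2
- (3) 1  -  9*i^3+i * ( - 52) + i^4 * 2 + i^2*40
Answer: 1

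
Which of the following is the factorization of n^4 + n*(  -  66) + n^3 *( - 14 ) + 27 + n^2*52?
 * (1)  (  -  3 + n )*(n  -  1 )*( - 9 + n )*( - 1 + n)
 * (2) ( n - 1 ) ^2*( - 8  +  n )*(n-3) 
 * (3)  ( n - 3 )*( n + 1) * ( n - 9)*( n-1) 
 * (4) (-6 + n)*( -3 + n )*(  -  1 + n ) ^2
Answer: 1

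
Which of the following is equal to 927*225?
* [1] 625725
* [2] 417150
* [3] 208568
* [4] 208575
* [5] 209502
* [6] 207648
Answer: 4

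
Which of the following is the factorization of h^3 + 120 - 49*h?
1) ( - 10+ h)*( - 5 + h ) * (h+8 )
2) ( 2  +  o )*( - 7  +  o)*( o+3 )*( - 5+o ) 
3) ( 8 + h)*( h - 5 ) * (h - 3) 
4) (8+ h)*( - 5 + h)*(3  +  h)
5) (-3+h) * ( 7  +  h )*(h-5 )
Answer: 3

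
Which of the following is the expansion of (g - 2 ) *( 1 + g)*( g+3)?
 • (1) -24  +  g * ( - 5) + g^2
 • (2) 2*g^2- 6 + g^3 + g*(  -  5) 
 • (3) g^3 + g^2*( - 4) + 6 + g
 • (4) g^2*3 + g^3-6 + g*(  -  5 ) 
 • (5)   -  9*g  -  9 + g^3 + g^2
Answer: 2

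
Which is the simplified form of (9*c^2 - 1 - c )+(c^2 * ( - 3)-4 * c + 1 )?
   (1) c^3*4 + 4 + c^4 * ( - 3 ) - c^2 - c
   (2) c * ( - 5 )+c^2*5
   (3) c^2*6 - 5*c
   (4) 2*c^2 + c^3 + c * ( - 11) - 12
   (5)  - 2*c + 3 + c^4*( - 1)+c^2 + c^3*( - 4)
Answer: 3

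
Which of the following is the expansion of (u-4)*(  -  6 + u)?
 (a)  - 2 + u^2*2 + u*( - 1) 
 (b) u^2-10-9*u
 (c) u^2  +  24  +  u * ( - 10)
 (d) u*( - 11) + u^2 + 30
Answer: c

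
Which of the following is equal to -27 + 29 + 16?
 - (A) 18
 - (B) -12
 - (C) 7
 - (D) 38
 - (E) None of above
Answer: A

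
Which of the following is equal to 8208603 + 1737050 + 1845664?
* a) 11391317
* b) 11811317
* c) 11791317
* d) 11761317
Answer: c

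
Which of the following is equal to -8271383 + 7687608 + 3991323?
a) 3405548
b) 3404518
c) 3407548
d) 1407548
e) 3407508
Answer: c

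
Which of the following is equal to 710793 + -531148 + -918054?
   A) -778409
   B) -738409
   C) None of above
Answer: B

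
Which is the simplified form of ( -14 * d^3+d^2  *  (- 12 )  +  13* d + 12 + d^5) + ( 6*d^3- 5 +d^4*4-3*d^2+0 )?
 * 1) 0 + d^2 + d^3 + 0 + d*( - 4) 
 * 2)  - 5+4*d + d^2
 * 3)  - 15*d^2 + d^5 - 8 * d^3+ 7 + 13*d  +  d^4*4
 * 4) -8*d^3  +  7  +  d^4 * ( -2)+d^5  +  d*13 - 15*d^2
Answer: 3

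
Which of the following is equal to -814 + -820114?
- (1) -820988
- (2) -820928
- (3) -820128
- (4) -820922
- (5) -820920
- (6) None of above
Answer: 2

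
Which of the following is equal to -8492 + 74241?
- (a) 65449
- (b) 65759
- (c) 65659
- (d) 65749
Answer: d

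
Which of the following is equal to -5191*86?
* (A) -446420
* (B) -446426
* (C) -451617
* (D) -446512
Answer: B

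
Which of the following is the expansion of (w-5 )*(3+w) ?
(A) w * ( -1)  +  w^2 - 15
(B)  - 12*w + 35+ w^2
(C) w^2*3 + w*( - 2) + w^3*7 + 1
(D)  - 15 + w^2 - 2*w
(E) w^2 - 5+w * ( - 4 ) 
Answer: D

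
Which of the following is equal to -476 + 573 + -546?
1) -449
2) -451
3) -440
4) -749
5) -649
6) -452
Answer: 1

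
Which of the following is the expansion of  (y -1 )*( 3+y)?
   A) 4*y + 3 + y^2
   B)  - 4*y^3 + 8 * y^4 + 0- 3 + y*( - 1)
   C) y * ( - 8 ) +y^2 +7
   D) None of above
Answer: D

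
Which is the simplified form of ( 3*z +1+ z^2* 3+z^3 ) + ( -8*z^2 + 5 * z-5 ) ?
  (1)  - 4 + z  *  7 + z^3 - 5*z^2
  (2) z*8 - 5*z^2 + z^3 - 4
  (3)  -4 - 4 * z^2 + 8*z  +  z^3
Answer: 2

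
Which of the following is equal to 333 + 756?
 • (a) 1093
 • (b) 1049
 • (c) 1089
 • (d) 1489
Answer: c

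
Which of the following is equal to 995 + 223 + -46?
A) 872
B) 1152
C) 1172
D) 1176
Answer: C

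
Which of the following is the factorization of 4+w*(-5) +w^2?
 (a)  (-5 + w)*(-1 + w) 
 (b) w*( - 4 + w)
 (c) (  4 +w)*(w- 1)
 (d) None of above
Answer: d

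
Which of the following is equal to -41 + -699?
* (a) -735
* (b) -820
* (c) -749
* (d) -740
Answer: d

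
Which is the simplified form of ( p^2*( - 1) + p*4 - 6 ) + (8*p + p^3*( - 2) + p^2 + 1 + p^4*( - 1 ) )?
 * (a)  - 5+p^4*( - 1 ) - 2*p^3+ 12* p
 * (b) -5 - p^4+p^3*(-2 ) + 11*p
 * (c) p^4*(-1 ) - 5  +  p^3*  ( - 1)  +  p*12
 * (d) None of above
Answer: a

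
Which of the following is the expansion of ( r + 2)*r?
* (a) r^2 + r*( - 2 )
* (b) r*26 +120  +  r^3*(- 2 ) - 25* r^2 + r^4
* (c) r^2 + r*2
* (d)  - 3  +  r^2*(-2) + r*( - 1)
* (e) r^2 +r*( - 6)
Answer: c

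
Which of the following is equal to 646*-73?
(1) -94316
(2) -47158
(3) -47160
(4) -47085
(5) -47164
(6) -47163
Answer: 2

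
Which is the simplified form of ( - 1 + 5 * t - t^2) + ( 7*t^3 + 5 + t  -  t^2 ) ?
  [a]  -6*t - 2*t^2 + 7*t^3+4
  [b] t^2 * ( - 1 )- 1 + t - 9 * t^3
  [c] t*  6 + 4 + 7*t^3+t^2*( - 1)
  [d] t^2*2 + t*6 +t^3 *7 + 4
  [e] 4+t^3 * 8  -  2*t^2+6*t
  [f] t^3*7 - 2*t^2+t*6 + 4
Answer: f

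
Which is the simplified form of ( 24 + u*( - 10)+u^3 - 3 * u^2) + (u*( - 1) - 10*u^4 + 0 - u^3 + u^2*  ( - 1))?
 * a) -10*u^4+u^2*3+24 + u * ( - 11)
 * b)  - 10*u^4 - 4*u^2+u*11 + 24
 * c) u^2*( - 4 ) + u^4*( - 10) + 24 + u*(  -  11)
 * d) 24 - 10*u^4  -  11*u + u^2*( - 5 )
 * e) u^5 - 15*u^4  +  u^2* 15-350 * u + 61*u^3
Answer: c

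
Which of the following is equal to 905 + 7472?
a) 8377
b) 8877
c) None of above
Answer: a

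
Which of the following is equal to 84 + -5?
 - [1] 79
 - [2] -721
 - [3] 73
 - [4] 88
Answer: 1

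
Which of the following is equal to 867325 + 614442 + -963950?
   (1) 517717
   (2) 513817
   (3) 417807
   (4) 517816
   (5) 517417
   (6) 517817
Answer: 6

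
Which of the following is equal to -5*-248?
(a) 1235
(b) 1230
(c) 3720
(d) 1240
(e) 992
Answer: d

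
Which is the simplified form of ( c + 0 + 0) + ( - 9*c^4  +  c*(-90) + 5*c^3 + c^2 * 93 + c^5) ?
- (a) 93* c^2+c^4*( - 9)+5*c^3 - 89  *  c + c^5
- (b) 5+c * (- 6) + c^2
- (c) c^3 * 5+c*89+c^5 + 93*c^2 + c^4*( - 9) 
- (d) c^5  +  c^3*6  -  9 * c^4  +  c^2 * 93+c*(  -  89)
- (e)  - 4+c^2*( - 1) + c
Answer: a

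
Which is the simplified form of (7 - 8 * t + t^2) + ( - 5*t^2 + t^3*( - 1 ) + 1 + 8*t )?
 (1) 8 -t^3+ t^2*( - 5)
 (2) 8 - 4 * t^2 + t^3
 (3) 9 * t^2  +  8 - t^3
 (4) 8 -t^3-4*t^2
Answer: 4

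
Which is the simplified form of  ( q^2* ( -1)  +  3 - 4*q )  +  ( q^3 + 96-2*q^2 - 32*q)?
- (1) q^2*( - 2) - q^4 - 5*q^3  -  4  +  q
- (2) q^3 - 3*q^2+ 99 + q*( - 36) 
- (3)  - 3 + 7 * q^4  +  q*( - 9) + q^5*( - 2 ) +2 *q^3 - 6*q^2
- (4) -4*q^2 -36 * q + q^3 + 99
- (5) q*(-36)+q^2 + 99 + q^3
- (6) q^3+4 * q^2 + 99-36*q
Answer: 2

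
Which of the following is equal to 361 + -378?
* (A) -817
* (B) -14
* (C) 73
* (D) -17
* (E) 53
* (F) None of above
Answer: D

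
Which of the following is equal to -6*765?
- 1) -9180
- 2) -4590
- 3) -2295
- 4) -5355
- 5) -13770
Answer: 2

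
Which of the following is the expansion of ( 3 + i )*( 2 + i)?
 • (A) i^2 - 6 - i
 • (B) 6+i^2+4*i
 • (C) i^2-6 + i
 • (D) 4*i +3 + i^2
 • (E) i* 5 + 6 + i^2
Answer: E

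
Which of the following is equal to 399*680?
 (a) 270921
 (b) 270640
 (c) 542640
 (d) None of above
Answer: d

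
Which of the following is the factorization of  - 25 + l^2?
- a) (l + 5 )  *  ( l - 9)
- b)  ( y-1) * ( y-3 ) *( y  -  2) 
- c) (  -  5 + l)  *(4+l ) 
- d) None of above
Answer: d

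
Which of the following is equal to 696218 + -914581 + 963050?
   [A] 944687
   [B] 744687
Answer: B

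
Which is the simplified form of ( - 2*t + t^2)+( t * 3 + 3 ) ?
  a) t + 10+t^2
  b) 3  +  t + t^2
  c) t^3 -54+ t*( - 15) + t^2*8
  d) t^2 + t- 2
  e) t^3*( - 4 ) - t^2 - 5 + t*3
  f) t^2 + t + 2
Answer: b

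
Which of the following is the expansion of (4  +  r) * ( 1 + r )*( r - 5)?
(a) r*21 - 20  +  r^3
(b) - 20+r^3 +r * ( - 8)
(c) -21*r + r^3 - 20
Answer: c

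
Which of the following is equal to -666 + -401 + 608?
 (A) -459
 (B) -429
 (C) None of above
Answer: A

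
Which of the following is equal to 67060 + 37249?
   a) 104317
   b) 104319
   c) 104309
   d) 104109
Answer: c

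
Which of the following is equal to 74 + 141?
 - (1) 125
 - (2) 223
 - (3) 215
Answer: 3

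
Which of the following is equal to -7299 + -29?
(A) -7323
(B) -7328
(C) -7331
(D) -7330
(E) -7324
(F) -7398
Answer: B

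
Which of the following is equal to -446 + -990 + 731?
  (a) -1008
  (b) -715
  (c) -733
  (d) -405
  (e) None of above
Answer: e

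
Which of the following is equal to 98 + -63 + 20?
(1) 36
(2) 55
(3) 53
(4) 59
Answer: 2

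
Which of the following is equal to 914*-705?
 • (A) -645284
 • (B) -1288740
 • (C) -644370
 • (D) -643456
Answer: C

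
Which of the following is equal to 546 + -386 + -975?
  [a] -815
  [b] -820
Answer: a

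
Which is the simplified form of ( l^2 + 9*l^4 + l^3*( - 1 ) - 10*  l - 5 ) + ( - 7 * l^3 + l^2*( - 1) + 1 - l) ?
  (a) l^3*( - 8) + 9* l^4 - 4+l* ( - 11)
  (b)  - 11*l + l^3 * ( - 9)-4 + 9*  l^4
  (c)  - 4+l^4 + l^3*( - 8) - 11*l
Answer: a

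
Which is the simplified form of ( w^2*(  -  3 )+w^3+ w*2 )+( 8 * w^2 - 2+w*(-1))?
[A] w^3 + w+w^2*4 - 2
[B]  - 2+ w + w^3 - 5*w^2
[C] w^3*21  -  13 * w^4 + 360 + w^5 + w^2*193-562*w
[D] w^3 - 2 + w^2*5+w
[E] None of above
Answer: D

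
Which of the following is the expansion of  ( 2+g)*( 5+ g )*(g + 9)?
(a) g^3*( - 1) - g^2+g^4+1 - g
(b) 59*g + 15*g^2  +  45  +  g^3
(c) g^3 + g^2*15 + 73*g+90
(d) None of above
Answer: d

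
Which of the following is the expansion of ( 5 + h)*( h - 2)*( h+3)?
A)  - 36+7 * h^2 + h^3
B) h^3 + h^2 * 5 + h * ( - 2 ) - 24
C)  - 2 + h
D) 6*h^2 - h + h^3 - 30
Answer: D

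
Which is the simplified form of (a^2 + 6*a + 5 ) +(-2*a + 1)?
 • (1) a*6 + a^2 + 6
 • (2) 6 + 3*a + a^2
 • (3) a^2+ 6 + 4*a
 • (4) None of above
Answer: 3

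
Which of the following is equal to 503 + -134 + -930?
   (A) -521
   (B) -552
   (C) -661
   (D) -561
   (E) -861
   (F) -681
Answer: D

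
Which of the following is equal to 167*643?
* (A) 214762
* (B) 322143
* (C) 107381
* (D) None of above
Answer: C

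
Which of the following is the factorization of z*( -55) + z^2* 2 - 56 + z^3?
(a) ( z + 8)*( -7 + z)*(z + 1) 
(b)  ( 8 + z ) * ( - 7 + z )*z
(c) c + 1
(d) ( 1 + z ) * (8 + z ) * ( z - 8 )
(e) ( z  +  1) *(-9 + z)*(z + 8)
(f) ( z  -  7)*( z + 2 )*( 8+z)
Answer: a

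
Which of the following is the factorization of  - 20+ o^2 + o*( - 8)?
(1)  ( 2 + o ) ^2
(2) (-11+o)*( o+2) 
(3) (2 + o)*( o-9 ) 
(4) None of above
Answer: 4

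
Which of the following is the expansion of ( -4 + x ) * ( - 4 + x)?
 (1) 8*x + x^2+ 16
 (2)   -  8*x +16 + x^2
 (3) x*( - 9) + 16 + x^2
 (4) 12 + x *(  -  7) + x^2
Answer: 2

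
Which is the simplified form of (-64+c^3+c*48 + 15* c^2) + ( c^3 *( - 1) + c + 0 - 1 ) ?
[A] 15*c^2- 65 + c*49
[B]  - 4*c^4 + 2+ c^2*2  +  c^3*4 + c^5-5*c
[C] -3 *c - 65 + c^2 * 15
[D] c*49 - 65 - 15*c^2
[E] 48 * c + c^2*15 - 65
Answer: A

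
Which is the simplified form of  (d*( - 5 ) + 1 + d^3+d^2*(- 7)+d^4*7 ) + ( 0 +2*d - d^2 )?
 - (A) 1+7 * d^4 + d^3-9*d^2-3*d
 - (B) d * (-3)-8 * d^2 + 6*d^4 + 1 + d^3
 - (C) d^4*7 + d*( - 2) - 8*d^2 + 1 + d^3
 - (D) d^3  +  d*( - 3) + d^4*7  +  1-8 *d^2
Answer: D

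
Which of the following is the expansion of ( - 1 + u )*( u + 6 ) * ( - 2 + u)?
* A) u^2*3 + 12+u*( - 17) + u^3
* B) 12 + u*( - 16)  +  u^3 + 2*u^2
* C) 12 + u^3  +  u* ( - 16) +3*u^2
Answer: C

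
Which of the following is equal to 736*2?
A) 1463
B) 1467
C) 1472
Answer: C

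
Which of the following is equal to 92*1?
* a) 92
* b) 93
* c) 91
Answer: a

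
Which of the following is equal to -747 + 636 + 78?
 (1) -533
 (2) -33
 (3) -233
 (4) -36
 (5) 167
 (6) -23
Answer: 2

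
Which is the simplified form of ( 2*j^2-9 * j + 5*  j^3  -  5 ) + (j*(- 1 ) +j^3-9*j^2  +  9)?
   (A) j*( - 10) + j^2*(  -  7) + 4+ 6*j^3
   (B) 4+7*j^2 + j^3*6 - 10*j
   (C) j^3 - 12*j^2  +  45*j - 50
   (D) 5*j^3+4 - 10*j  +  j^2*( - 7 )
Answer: A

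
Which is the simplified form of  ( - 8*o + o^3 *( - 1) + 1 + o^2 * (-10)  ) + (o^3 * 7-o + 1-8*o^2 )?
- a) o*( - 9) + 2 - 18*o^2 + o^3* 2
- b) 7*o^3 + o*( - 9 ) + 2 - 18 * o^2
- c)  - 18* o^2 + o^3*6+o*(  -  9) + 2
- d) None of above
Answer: c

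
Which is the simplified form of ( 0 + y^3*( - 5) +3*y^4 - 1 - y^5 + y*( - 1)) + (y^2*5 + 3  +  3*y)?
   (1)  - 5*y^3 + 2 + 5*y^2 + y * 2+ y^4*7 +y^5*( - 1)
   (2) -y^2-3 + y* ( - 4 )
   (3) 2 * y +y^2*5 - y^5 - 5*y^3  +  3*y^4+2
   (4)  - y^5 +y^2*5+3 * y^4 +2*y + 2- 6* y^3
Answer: 3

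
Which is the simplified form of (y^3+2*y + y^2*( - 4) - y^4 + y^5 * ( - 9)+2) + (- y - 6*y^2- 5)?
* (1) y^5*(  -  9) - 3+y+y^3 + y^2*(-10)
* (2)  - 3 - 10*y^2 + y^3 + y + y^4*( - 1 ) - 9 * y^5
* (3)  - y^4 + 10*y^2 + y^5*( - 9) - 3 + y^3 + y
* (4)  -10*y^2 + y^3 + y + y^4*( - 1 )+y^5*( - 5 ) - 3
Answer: 2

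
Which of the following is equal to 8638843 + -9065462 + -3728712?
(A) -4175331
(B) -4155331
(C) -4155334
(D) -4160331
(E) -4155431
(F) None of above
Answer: B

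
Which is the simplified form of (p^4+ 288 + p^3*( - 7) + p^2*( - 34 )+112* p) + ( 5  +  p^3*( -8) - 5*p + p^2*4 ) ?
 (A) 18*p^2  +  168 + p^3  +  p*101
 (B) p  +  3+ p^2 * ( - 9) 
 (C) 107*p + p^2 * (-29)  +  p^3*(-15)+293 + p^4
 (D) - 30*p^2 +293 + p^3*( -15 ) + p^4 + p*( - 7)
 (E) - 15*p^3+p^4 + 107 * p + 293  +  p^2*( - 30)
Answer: E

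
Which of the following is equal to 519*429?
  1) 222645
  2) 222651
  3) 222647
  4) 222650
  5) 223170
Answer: 2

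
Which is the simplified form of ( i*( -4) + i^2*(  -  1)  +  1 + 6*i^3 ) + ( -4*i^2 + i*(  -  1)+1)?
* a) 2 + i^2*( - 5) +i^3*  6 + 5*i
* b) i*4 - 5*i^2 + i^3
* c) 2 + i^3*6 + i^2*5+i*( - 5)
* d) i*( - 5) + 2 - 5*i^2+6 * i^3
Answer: d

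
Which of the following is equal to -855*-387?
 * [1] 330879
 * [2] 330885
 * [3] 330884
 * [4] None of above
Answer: 2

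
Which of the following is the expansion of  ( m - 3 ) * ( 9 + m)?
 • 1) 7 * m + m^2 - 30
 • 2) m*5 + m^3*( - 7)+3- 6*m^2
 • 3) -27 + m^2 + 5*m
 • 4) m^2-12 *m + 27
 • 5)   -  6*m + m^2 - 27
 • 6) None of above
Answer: 6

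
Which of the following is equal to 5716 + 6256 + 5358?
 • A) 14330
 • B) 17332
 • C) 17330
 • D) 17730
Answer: C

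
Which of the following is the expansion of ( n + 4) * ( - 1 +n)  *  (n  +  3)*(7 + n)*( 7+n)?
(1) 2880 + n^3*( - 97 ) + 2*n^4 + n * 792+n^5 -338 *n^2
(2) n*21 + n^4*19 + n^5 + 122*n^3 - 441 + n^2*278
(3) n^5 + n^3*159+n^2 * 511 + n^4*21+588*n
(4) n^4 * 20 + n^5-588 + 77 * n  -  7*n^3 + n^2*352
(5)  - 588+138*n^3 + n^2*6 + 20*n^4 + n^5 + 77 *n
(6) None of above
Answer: 6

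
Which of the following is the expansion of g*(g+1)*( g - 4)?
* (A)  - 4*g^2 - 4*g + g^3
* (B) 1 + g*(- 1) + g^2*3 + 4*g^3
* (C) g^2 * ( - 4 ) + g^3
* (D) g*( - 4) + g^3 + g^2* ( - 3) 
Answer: D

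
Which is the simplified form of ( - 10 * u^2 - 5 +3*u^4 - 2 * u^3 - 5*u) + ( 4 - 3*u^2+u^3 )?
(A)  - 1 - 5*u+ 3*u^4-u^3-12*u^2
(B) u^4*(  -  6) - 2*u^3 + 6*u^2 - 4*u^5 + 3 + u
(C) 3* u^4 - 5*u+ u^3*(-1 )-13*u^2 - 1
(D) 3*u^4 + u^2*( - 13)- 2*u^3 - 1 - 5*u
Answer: C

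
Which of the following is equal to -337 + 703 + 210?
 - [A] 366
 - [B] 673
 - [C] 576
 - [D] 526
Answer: C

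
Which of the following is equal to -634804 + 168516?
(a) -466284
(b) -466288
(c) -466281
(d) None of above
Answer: b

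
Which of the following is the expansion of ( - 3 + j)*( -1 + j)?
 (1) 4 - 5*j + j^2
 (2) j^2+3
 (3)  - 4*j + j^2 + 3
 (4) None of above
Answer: 3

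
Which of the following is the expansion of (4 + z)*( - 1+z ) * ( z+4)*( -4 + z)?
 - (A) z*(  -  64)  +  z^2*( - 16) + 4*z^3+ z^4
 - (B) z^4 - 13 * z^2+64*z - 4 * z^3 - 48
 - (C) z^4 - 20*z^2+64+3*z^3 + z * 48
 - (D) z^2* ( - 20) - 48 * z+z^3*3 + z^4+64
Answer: D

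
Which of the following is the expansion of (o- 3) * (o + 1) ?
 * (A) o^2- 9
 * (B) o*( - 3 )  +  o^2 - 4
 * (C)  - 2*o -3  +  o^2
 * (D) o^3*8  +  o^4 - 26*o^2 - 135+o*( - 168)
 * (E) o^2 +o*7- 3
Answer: C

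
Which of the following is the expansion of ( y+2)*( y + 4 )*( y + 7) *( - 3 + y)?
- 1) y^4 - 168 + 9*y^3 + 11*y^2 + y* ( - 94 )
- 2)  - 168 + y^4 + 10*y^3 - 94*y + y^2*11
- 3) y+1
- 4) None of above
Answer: 2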